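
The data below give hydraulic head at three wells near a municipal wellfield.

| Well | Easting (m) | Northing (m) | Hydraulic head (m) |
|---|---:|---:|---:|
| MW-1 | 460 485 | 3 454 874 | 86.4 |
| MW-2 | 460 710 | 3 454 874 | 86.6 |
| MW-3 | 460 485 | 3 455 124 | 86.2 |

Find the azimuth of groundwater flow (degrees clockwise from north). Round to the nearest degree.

312°

∂h/∂x = (86.6 − 86.4) / (460710 − 460485) = +0.0008889
∂h/∂y = (86.2 − 86.4) / (3455124 − 3454874) = -0.0008000
Flow direction (−∇h) has components (-0.0008889 E, +0.0008000 N).
Azimuth = atan2(E, N) = atan2(-0.0008889, +0.0008000) = 312.0° ≈ 312°.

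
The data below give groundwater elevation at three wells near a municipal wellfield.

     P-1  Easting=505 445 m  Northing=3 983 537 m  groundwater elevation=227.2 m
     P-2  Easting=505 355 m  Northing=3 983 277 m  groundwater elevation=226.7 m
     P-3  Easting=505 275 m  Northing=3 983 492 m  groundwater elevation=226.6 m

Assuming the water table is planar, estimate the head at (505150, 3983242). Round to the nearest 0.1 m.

226.0 m

Taking P-1 as reference: P-2−P-1 = (-90, -260, -0.5); P-3−P-1 = (-170, -45, -0.6).
Determinant of the coordinate differences = (-90)·(-45) − (-170)·(-260) = -40150.
∂h/∂x = [(-0.5)·(-45) − (-0.6)·(-260)] / -40150 = +0.003325
∂h/∂y = [(-90)·(-0.6) − (-170)·(-0.5)] / -40150 = +0.0007721
h(505150, 3983242) = 227.2 + (+0.003325)·(-295) + (+0.0007721)·(-295) = 227.2 -0.981 -0.228 = 225.991 m.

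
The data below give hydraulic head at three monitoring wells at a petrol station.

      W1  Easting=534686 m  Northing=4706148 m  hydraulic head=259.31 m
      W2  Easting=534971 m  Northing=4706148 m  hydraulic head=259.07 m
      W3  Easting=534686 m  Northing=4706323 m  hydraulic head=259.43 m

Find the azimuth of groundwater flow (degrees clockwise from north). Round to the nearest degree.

∂h/∂x = (259.07 − 259.31) / (534971 − 534686) = -0.0008421
∂h/∂y = (259.43 − 259.31) / (4706323 − 4706148) = +0.0006857
Flow direction (−∇h) has components (+0.0008421 E, -0.0006857 N).
Azimuth = atan2(E, N) = atan2(+0.0008421, -0.0006857) = 129.2° ≈ 129°.

129°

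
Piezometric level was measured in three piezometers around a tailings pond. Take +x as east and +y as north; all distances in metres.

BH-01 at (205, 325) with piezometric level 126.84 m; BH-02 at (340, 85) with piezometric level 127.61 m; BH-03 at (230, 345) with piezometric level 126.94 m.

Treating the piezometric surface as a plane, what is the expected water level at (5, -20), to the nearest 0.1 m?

126.2 m

Differences from BH-01: to BH-02 (Δx, Δy, Δh) = (135, -240, +0.77); to BH-03 = (25, 20, +0.10).
Solve a·Δx + b·Δy = Δh: det = 135·20 − 25·(-240) = 8700.
∂h/∂x = [(+0.77)·20 − (+0.10)·(-240)] / 8700 = +0.004529
∂h/∂y = [135·(+0.10) − 25·(+0.77)] / 8700 = -0.0006609
h(5, -20) = 126.84 + (+0.004529)·(-200) + (-0.0006609)·(-345) = 126.84 -0.906 +0.228 = 126.162 m.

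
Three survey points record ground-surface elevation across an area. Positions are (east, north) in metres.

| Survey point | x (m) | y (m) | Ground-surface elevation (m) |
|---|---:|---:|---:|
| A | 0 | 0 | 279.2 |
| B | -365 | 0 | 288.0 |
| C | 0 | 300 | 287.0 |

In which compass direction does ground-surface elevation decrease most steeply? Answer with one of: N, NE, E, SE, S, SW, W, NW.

∂z/∂x = (288.0 − 279.2) / (-365 − 0) = -0.02411
∂z/∂y = (287.0 − 279.2) / (300 − 0) = +0.02600
Steepest decrease is along −∇f = (+0.02411 E, -0.02600 N) → southeast.

SE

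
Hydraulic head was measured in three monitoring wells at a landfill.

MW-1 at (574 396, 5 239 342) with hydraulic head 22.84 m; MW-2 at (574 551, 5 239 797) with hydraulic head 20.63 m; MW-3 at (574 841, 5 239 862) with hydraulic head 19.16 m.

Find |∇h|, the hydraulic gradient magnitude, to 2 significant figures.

0.0055

Differences from MW-1: to MW-2 (Δx, Δy, Δh) = (155, 455, -2.21); to MW-3 = (445, 520, -3.68).
Determinant of the coordinate differences = 155·520 − 445·455 = -121875.
∂h/∂x = [(-2.21)·520 − (-3.68)·455] / -121875 = -0.004309
∂h/∂y = [155·(-3.68) − 445·(-2.21)] / -121875 = -0.003389
|∇h| = √(-0.004309² + -0.003389²) = 0.005482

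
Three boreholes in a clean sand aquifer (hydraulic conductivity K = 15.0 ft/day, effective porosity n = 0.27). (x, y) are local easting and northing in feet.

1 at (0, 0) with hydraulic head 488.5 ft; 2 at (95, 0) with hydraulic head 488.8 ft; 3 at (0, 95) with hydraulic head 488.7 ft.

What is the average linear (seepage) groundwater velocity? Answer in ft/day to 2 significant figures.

∂h/∂x = (488.8 − 488.5) / (95 − 0) = +0.003158
∂h/∂y = (488.7 − 488.5) / (95 − 0) = +0.002105
|∇h| = √(0.003158² + 0.002105²) = 0.003795
Seepage velocity v = K·i/n = 15.0 × 0.003795 / 0.27 = 0.2108 ft/day.

0.21 ft/day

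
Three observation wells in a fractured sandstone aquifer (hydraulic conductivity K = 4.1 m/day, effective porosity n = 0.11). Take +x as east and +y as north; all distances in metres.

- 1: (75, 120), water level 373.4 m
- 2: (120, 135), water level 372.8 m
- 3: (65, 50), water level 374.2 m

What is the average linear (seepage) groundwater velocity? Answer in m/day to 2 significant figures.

0.53 m/day

With h = a·x + b·y + c and 1 as origin, the differences give:
  45·a + 15·b = -0.6
  (-10)·a + (-70)·b = +0.8
Eliminate b (×(-70) and ×15, subtract): -3000·a = 30.00 → a = ∂h/∂x = -0.010000
Back-substitute: b = ∂h/∂y = -0.01000.
|∇h| = √(-0.010000² + -0.01000²) = 0.01414
Seepage velocity v = K·i/n = 4.1 × 0.01414 / 0.11 = 0.527 m/day.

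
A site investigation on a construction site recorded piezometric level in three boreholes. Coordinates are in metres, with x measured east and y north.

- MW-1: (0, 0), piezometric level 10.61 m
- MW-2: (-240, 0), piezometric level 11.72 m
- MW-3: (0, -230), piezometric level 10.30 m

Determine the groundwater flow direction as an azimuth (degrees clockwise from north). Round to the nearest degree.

∂h/∂x = (11.72 − 10.61) / (-240 − 0) = -0.004625
∂h/∂y = (10.30 − 10.61) / (-230 − 0) = +0.001348
Flow direction (−∇h) has components (+0.004625 E, -0.001348 N).
Azimuth = atan2(E, N) = atan2(+0.004625, -0.001348) = 106.2° ≈ 106°.

106°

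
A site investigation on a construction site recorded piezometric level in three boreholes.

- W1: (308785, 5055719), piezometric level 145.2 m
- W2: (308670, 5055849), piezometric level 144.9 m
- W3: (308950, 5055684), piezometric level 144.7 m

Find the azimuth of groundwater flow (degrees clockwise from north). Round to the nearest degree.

With h = a·x + b·y + c and W1 as origin, the differences give:
  (-115)·a + 130·b = -0.3
  165·a + (-35)·b = -0.5
Eliminate b (×(-35) and ×130, subtract): -17425·a = 75.50 → a = ∂h/∂x = -0.004333
Back-substitute: b = ∂h/∂y = -0.006141.
Flow direction (−∇h) has components (+0.004333 E, +0.006141 N).
Azimuth = atan2(E, N) = atan2(+0.004333, +0.006141) = 35.2° ≈ 035°.

035°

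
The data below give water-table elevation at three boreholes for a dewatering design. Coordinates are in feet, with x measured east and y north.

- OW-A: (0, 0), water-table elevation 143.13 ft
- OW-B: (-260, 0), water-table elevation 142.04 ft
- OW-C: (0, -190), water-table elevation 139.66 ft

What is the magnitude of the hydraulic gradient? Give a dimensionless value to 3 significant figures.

∂h/∂x = (142.04 − 143.13) / (-260 − 0) = +0.004192
∂h/∂y = (139.66 − 143.13) / (-190 − 0) = +0.01826
|∇h| = √(0.004192² + 0.01826²) = 0.01874

0.0187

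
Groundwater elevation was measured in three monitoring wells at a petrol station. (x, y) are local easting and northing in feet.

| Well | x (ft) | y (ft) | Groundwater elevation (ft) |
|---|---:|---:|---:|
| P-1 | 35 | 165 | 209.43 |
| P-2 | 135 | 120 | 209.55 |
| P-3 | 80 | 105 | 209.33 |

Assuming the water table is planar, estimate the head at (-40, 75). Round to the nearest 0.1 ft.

Three-point gradient (reference P-1): Δ to P-2 = (100, -45, +0.12), Δ to P-3 = (45, -60, -0.10).
∂h/∂x = +0.002943, ∂h/∂y = +0.003874 (det = -3975).
h(-40, 75) = 209.43 + (+0.002943)·(-75) + (+0.003874)·(-90) = 209.43 -0.221 -0.349 = 208.861 ft.

208.9 ft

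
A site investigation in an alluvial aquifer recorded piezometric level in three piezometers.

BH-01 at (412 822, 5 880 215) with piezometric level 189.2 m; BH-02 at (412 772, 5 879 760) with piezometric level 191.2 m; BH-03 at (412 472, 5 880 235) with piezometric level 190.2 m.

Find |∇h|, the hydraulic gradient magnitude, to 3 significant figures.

With h = a·x + b·y + c and BH-01 as origin, the differences give:
  (-50)·a + (-455)·b = +2.0
  (-350)·a + 20·b = +1.0
Eliminate b (×20 and ×(-455), subtract): -160250·a = 495.00 → a = ∂h/∂x = -0.003089
Back-substitute: b = ∂h/∂y = -0.004056.
|∇h| = √(-0.003089² + -0.004056²) = 0.005098

0.00510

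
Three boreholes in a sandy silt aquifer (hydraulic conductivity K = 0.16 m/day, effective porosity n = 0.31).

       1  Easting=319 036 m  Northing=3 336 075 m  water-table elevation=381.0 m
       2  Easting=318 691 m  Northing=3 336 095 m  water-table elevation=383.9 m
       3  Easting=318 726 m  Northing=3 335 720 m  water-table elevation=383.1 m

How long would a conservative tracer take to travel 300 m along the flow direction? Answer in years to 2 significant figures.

With h = a·x + b·y + c and 1 as origin, the differences give:
  (-345)·a + 20·b = +2.9
  (-310)·a + (-355)·b = +2.1
Eliminate b (×(-355) and ×20, subtract): 128675·a = -1071.50 → a = ∂h/∂x = -0.008327
Back-substitute: b = ∂h/∂y = +0.001356.
|∇h| = √(-0.008327² + 0.001356²) = 0.008437
Seepage velocity v = K·i/n = 0.16 × 0.008437 / 0.31 = 0.004355 m/day.
t = 300 / 0.004355 = 6.889e+04 days = 189 years.

190 years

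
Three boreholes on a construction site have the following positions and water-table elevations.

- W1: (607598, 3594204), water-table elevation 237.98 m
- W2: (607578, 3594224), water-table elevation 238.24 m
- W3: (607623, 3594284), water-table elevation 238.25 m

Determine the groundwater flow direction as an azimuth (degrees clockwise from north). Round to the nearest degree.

Taking W1 as reference: W2−W1 = (-20, 20, +0.26); W3−W1 = (25, 80, +0.27).
Determinant of the coordinate differences = (-20)·80 − 25·20 = -2100.
∂h/∂x = [(+0.26)·80 − (+0.27)·20] / -2100 = -0.007333
∂h/∂y = [(-20)·(+0.27) − 25·(+0.26)] / -2100 = +0.005667
Flow direction (−∇h) has components (+0.007333 E, -0.005667 N).
Azimuth = atan2(E, N) = atan2(+0.007333, -0.005667) = 127.7° ≈ 128°.

128°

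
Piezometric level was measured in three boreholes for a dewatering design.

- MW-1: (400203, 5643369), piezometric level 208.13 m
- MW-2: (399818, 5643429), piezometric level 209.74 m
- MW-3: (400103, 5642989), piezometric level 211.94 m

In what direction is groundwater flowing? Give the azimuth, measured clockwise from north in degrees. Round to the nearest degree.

033°

Taking MW-1 as reference: MW-2−MW-1 = (-385, 60, +1.61); MW-3−MW-1 = (-100, -380, +3.81).
Solve a·Δx + b·Δy = Δh: det = (-385)·(-380) − (-100)·60 = 152300.
∂h/∂x = [(+1.61)·(-380) − (+3.81)·60] / 152300 = -0.005518
∂h/∂y = [(-385)·(+3.81) − (-100)·(+1.61)] / 152300 = -0.008574
Flow direction (−∇h) has components (+0.005518 E, +0.008574 N).
Azimuth = atan2(E, N) = atan2(+0.005518, +0.008574) = 32.8° ≈ 033°.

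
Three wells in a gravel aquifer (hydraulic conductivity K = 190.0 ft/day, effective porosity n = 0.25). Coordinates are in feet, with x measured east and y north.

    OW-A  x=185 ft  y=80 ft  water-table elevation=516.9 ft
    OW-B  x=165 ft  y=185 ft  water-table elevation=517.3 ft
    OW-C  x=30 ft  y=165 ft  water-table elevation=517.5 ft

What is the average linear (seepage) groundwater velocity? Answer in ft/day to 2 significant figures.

Taking OW-A as reference: OW-B−OW-A = (-20, 105, +0.4); OW-C−OW-A = (-155, 85, +0.6).
Solve a·Δx + b·Δy = Δh: det = (-20)·85 − (-155)·105 = 14575.
∂h/∂x = [(+0.4)·85 − (+0.6)·105] / 14575 = -0.001990
∂h/∂y = [(-20)·(+0.6) − (-155)·(+0.4)] / 14575 = +0.003431
|∇h| = √(-0.001990² + 0.003431²) = 0.003966
Seepage velocity v = K·i/n = 190.0 × 0.003966 / 0.25 = 3.014 ft/day.

3.0 ft/day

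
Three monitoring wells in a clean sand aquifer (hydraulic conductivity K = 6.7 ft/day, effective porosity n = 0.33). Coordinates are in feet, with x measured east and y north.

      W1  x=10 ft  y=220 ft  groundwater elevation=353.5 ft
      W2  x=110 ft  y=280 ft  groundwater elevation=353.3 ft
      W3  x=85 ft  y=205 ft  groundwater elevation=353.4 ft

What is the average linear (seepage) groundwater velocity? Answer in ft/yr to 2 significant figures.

13 ft/yr

Taking W1 as reference: W2−W1 = (100, 60, -0.2); W3−W1 = (75, -15, -0.1).
Determinant of the coordinate differences = 100·(-15) − 75·60 = -6000.
∂h/∂x = [(-0.2)·(-15) − (-0.1)·60] / -6000 = -0.001500
∂h/∂y = [100·(-0.1) − 75·(-0.2)] / -6000 = -0.0008333
|∇h| = √(-0.001500² + -0.0008333²) = 0.001716
Seepage velocity v = K·i/n = 6.7 × 0.001716 / 0.33 = 0.03484 ft/day = 12.73 ft/yr.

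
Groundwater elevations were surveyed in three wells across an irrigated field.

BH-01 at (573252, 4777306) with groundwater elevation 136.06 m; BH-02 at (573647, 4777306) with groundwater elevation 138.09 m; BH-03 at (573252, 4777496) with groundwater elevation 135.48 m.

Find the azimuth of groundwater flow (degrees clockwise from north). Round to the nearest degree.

301°

∂h/∂x = (138.09 − 136.06) / (573647 − 573252) = +0.005139
∂h/∂y = (135.48 − 136.06) / (4777496 − 4777306) = -0.003053
Flow direction (−∇h) has components (-0.005139 E, +0.003053 N).
Azimuth = atan2(E, N) = atan2(-0.005139, +0.003053) = 300.7° ≈ 301°.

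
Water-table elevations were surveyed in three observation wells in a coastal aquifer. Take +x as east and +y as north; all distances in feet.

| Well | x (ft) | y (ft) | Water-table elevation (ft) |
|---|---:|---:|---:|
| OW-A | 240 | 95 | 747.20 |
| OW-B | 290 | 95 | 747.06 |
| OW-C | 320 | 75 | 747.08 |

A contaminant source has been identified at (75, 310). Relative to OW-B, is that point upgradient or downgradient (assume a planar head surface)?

With h = a·x + b·y + c and OW-A as origin, the differences give:
  50·a + 0·b = -0.14
  80·a + (-20)·b = -0.12
Eliminate b (×(-20) and ×0, subtract): -1000·a = 2.800 → a = ∂h/∂x = -0.002800
Back-substitute: b = ∂h/∂y = -0.005200.
Head at (75, 310) = 747.20 + (-0.002800)·(-165) + (-0.005200)·(215) = 746.54 ft.
That is lower than the 747.06 ft at OW-B, so the point is downgradient.

downgradient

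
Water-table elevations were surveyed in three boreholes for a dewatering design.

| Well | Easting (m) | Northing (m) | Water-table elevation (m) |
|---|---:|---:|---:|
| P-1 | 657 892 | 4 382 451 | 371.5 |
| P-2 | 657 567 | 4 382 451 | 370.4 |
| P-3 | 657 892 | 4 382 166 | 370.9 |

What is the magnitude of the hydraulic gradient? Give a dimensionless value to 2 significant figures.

0.0040

∂h/∂x = (370.4 − 371.5) / (657567 − 657892) = +0.003385
∂h/∂y = (370.9 − 371.5) / (4382166 − 4382451) = +0.002105
|∇h| = √(0.003385² + 0.002105²) = 0.003986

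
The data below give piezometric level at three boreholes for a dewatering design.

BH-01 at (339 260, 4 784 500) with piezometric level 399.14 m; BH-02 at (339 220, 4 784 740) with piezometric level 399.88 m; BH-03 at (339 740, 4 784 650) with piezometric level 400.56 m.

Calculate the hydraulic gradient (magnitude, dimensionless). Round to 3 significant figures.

Taking BH-01 as reference: BH-02−BH-01 = (-40, 240, +0.74); BH-03−BH-01 = (480, 150, +1.42).
Solve a·Δx + b·Δy = Δh: det = (-40)·150 − 480·240 = -121200.
∂h/∂x = [(+0.74)·150 − (+1.42)·240] / -121200 = +0.001896
∂h/∂y = [(-40)·(+1.42) − 480·(+0.74)] / -121200 = +0.003399
|∇h| = √(0.001896² + 0.003399²) = 0.003892

0.00389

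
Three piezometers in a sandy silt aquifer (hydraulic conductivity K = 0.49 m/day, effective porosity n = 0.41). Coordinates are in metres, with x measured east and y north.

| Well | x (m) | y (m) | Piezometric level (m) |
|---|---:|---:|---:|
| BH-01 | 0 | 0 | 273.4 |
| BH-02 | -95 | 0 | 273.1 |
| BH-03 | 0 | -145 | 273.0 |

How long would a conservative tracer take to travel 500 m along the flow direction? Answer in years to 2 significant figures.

∂h/∂x = (273.1 − 273.4) / (-95 − 0) = +0.003158
∂h/∂y = (273.0 − 273.4) / (-145 − 0) = +0.002759
|∇h| = √(0.003158² + 0.002759²) = 0.004193
Seepage velocity v = K·i/n = 0.49 × 0.004193 / 0.41 = 0.005011 m/day.
t = 500 / 0.005011 = 9.978e+04 days = 273 years.

270 years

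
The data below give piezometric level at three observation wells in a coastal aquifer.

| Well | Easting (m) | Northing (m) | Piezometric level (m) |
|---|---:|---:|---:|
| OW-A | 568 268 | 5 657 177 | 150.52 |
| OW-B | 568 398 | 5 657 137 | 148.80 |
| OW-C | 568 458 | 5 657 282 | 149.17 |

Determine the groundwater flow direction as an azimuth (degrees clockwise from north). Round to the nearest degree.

Differences from OW-A: to OW-B (Δx, Δy, Δh) = (130, -40, -1.72); to OW-C = (190, 105, -1.35).
Solve a·Δx + b·Δy = Δh: det = 130·105 − 190·(-40) = 21250.
∂h/∂x = [(-1.72)·105 − (-1.35)·(-40)] / 21250 = -0.01104
∂h/∂y = [130·(-1.35) − 190·(-1.72)] / 21250 = +0.007120
Flow direction (−∇h) has components (+0.01104 E, -0.007120 N).
Azimuth = atan2(E, N) = atan2(+0.01104, -0.007120) = 122.8° ≈ 123°.

123°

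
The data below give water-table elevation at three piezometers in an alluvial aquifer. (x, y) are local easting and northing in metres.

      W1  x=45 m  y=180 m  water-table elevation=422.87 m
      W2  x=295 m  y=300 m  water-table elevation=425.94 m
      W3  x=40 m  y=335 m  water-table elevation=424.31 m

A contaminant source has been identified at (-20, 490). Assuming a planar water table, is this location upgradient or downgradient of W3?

Taking W1 as reference: W2−W1 = (250, 120, +3.07); W3−W1 = (-5, 155, +1.44).
Solve a·Δx + b·Δy = Δh: det = 250·155 − (-5)·120 = 39350.
∂h/∂x = [(+3.07)·155 − (+1.44)·120] / 39350 = +0.007701
∂h/∂y = [250·(+1.44) − (-5)·(+3.07)] / 39350 = +0.009539
Head at (-20, 490) = 422.87 + (+0.007701)·(-65) + (+0.009539)·(310) = 425.33 m.
That is higher than the 424.31 m at W3, so the point is upgradient.

upgradient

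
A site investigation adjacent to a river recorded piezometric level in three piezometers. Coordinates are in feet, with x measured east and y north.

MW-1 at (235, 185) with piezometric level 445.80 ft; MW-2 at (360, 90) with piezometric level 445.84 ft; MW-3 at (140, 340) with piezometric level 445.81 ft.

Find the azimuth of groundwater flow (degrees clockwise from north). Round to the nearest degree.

235°

Taking MW-1 as reference: MW-2−MW-1 = (125, -95, +0.04); MW-3−MW-1 = (-95, 155, +0.01).
Solve a·Δx + b·Δy = Δh: det = 125·155 − (-95)·(-95) = 10350.
∂h/∂x = [(+0.04)·155 − (+0.01)·(-95)] / 10350 = +0.0006908
∂h/∂y = [125·(+0.01) − (-95)·(+0.04)] / 10350 = +0.0004879
Flow direction (−∇h) has components (-0.0006908 E, -0.0004879 N).
Azimuth = atan2(E, N) = atan2(-0.0006908, -0.0004879) = 234.8° ≈ 235°.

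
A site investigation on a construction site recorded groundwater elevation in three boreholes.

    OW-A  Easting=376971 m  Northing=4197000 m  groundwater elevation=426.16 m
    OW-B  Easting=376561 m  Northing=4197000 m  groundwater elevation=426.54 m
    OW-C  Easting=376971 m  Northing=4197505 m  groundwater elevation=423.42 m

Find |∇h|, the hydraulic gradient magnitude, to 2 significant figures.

0.0055

∂h/∂x = (426.54 − 426.16) / (376561 − 376971) = -0.0009268
∂h/∂y = (423.42 − 426.16) / (4197505 − 4197000) = -0.005426
|∇h| = √(-0.0009268² + -0.005426²) = 0.005505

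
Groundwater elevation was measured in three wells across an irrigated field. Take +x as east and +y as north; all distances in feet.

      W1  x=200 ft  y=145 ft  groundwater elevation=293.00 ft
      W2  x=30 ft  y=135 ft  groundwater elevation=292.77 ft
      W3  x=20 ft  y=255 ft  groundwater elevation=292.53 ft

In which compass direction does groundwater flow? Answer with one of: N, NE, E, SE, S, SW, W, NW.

Taking W1 as reference: W2−W1 = (-170, -10, -0.23); W3−W1 = (-180, 110, -0.47).
Solve a·Δx + b·Δy = Δh: det = (-170)·110 − (-180)·(-10) = -20500.
∂h/∂x = [(-0.23)·110 − (-0.47)·(-10)] / -20500 = +0.001463
∂h/∂y = [(-170)·(-0.47) − (-180)·(-0.23)] / -20500 = -0.001878
Flow = −∇h = (-0.001463 east, +0.001878 north), which points northwest.

NW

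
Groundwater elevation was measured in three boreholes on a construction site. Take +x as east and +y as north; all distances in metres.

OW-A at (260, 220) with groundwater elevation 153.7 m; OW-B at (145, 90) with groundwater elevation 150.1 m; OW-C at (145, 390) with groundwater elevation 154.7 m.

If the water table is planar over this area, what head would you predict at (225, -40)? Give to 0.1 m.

Differences from OW-A: to OW-B (Δx, Δy, Δh) = (-115, -130, -3.6); to OW-C = (-115, 170, +1.0).
Determinant of the coordinate differences = (-115)·170 − (-115)·(-130) = -34500.
∂h/∂x = [(-3.6)·170 − (+1.0)·(-130)] / -34500 = +0.01397
∂h/∂y = [(-115)·(+1.0) − (-115)·(-3.6)] / -34500 = +0.01533
h(225, -40) = 153.7 + (+0.01397)·(-35) + (+0.01533)·(-260) = 153.7 -0.489 -3.987 = 149.224 m.

149.2 m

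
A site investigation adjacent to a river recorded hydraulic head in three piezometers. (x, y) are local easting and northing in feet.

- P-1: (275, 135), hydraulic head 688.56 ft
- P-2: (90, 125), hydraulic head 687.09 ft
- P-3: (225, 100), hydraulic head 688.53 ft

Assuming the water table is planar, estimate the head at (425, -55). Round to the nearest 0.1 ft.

692.0 ft

Taking P-1 as reference: P-2−P-1 = (-185, -10, -1.47); P-3−P-1 = (-50, -35, -0.03).
Solve a·Δx + b·Δy = Δh: det = (-185)·(-35) − (-50)·(-10) = 5975.
∂h/∂x = [(-1.47)·(-35) − (-0.03)·(-10)] / 5975 = +0.008561
∂h/∂y = [(-185)·(-0.03) − (-50)·(-1.47)] / 5975 = -0.01137
h(425, -55) = 688.56 + (+0.008561)·(150) + (-0.01137)·(-190) = 688.56 +1.284 +2.161 = 692.005 ft.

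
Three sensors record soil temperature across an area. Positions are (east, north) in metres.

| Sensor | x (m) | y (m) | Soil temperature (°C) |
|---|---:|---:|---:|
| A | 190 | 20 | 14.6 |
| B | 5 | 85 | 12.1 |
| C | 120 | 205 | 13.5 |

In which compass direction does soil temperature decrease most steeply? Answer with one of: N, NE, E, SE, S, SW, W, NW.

With T = a·x + b·y + c and A as origin, the differences give:
  (-185)·a + 65·b = -2.5
  (-70)·a + 185·b = -1.1
Eliminate b (×185 and ×65, subtract): -29675·a = -391.00 → a = ∂T/∂x = +0.01318
Back-substitute: b = ∂T/∂y = -0.0009604.
Steepest decrease is along −∇f = (-0.01318 E, +0.0009604 N) → west.

W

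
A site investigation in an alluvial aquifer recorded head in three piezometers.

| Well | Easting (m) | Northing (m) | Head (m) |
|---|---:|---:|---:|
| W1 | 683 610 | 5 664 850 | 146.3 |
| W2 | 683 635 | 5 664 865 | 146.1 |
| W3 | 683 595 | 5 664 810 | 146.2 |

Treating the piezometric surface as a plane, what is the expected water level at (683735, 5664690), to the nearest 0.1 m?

Differences from W1: to W2 (Δx, Δy, Δh) = (25, 15, -0.2); to W3 = (-15, -40, -0.1).
Solve a·Δx + b·Δy = Δh: det = 25·(-40) − (-15)·15 = -775.
∂h/∂x = [(-0.2)·(-40) − (-0.1)·15] / -775 = -0.01226
∂h/∂y = [25·(-0.1) − (-15)·(-0.2)] / -775 = +0.007097
h(683735, 5664690) = 146.3 + (-0.01226)·(125) + (+0.007097)·(-160) = 146.3 -1.532 -1.135 = 143.632 m.

143.6 m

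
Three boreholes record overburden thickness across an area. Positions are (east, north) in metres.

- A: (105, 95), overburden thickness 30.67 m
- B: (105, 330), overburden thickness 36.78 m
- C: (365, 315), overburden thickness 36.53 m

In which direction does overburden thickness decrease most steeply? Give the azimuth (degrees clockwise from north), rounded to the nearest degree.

With d = a·x + b·y + c and A as origin, the differences give:
  0·a + 235·b = +6.11
  260·a + 220·b = +5.86
Eliminate b (×220 and ×235, subtract): -61100·a = -32.900 → a = ∂d/∂x = +0.0005385
Back-substitute: b = ∂d/∂y = +0.02600.
Steepest decrease is along −∇f: components (-0.0005385 E, -0.02600 N).
Azimuth = atan2(-0.0005385, -0.02600) = 181.2° ≈ 181°.

181°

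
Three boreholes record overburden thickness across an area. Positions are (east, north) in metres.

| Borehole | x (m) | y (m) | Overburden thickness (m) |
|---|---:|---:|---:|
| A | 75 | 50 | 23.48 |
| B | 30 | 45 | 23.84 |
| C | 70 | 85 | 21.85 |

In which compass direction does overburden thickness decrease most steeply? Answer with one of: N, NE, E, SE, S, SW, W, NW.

N

Differences from A: to B (Δx, Δy, Δh) = (-45, -5, +0.36); to C = (-5, 35, -1.63).
Solve a·Δx + b·Δy = Δd: det = (-45)·35 − (-5)·(-5) = -1600.
∂d/∂x = [(+0.36)·35 − (-1.63)·(-5)] / -1600 = -0.002781
∂d/∂y = [(-45)·(-1.63) − (-5)·(+0.36)] / -1600 = -0.04697
Steepest decrease is along −∇f = (+0.002781 E, +0.04697 N) → north.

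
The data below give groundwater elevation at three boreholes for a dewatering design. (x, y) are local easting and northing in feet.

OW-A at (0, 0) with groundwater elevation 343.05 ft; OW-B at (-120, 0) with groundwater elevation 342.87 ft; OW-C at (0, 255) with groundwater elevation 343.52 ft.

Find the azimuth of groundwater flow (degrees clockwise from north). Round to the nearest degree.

∂h/∂x = (342.87 − 343.05) / (-120 − 0) = +0.001500
∂h/∂y = (343.52 − 343.05) / (255 − 0) = +0.001843
Flow direction (−∇h) has components (-0.001500 E, -0.001843 N).
Azimuth = atan2(E, N) = atan2(-0.001500, -0.001843) = 219.1° ≈ 219°.

219°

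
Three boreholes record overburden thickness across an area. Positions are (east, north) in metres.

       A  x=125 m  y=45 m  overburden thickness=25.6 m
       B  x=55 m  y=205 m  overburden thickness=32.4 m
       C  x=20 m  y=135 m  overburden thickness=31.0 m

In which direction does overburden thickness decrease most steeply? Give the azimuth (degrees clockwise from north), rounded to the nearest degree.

Taking A as reference: B−A = (-70, 160, +6.8); C−A = (-105, 90, +5.4).
Determinant of the coordinate differences = (-70)·90 − (-105)·160 = 10500.
∂d/∂x = [(+6.8)·90 − (+5.4)·160] / 10500 = -0.02400
∂d/∂y = [(-70)·(+5.4) − (-105)·(+6.8)] / 10500 = +0.03200
Steepest decrease is along −∇f: components (+0.02400 E, -0.03200 N).
Azimuth = atan2(+0.02400, -0.03200) = 143.1° ≈ 143°.

143°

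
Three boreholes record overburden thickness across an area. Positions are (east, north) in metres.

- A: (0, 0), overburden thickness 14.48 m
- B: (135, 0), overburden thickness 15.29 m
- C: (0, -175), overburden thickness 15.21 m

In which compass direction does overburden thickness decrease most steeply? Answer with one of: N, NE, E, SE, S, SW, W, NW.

NW

∂d/∂x = (15.29 − 14.48) / (135 − 0) = +0.006000
∂d/∂y = (15.21 − 14.48) / (-175 − 0) = -0.004171
Steepest decrease is along −∇f = (-0.006000 E, +0.004171 N) → northwest.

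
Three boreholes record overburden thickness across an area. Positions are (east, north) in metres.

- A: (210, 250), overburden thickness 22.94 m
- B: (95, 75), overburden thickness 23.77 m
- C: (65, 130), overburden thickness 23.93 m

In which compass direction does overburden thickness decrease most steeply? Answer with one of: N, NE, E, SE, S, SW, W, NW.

E

Taking A as reference: B−A = (-115, -175, +0.83); C−A = (-145, -120, +0.99).
Solve a·Δx + b·Δy = Δd: det = (-115)·(-120) − (-145)·(-175) = -11575.
∂d/∂x = [(+0.83)·(-120) − (+0.99)·(-175)] / -11575 = -0.006363
∂d/∂y = [(-115)·(+0.99) − (-145)·(+0.83)] / -11575 = -0.0005616
Steepest decrease is along −∇f = (+0.006363 E, +0.0005616 N) → east.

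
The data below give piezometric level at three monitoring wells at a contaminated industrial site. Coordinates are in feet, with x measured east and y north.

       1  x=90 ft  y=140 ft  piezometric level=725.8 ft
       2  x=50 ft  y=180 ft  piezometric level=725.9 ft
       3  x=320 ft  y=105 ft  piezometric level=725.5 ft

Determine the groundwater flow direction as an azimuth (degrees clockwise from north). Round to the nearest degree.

Differences from 1: to 2 (Δx, Δy, Δh) = (-40, 40, +0.1); to 3 = (230, -35, -0.3).
Determinant of the coordinate differences = (-40)·(-35) − 230·40 = -7800.
∂h/∂x = [(+0.1)·(-35) − (-0.3)·40] / -7800 = -0.001090
∂h/∂y = [(-40)·(-0.3) − 230·(+0.1)] / -7800 = +0.001410
Flow direction (−∇h) has components (+0.001090 E, -0.001410 N).
Azimuth = atan2(E, N) = atan2(+0.001090, -0.001410) = 142.3° ≈ 142°.

142°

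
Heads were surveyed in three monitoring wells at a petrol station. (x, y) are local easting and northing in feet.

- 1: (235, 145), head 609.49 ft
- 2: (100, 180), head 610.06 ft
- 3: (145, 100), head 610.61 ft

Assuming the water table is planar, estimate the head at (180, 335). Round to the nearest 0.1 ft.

607.8 ft

With h = a·x + b·y + c and 1 as origin, the differences give:
  (-135)·a + 35·b = +0.57
  (-90)·a + (-45)·b = +1.12
Eliminate b (×(-45) and ×35, subtract): 9225·a = -64.850 → a = ∂h/∂x = -0.007030
Back-substitute: b = ∂h/∂y = -0.01083.
h(180, 335) = 609.49 + (-0.007030)·(-55) + (-0.01083)·(190) = 609.49 +0.387 -2.058 = 607.819 ft.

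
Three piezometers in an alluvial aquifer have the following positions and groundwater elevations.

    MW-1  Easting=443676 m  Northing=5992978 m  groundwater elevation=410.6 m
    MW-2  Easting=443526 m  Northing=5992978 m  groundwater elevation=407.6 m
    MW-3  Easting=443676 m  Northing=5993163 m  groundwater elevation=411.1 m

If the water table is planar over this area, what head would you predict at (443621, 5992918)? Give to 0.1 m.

409.3 m

∂h/∂x = (407.6 − 410.6) / (443526 − 443676) = +0.02000
∂h/∂y = (411.1 − 410.6) / (5993163 − 5992978) = +0.002703
h(443621, 5992918) = 410.6 + (+0.02000)·(-55) + (+0.002703)·(-60) = 410.6 -1.100 -0.162 = 409.338 m.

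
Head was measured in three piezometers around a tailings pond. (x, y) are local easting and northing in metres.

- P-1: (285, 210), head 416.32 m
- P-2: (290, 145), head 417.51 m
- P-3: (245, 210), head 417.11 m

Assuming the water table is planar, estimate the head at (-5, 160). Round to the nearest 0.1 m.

Three-point gradient (reference P-1): Δ to P-2 = (5, -65, +1.19), Δ to P-3 = (-40, 0, +0.79).
∂h/∂x = -0.01975, ∂h/∂y = -0.01983 (det = -2600).
h(-5, 160) = 416.32 + (-0.01975)·(-290) + (-0.01983)·(-50) = 416.32 +5.728 +0.991 = 423.039 m.

423.0 m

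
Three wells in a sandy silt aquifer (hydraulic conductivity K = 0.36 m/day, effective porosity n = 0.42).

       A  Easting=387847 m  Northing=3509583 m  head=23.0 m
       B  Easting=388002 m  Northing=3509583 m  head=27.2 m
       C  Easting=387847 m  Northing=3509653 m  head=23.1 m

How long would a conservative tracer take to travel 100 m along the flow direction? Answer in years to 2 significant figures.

∂h/∂x = (27.2 − 23.0) / (388002 − 387847) = +0.02710
∂h/∂y = (23.1 − 23.0) / (3509653 − 3509583) = +0.001429
|∇h| = √(0.02710² + 0.001429²) = 0.02714
Seepage velocity v = K·i/n = 0.36 × 0.02714 / 0.42 = 0.02326 m/day.
t = 100 / 0.02326 = 4299 days = 11.8 years.

12 years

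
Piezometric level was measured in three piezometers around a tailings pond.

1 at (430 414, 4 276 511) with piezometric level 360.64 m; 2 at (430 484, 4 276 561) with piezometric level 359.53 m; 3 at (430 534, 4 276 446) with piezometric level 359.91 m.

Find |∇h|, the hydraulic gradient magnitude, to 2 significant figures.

With h = a·x + b·y + c and 1 as origin, the differences give:
  70·a + 50·b = -1.11
  120·a + (-65)·b = -0.73
Eliminate b (×(-65) and ×50, subtract): -10550·a = 108.650 → a = ∂h/∂x = -0.01030
Back-substitute: b = ∂h/∂y = -0.007782.
|∇h| = √(-0.01030² + -0.007782²) = 0.01291

0.013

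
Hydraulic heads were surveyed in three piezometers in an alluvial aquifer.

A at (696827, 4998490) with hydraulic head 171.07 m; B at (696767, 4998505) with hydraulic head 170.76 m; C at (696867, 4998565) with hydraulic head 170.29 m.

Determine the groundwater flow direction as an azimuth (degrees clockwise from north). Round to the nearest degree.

Differences from A: to B (Δx, Δy, Δh) = (-60, 15, -0.31); to C = (40, 75, -0.78).
Determinant of the coordinate differences = (-60)·75 − 40·15 = -5100.
∂h/∂x = [(-0.31)·75 − (-0.78)·15] / -5100 = +0.002265
∂h/∂y = [(-60)·(-0.78) − 40·(-0.31)] / -5100 = -0.01161
Flow direction (−∇h) has components (-0.002265 E, +0.01161 N).
Azimuth = atan2(E, N) = atan2(-0.002265, +0.01161) = 349.0° ≈ 349°.

349°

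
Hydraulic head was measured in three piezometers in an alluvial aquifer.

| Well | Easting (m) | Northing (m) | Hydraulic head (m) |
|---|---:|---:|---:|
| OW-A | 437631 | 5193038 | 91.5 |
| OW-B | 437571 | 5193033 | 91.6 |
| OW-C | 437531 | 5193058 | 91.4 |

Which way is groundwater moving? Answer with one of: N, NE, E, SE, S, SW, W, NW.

N

Differences from OW-A: to OW-B (Δx, Δy, Δh) = (-60, -5, +0.1); to OW-C = (-100, 20, -0.1).
Determinant of the coordinate differences = (-60)·20 − (-100)·(-5) = -1700.
∂h/∂x = [(+0.1)·20 − (-0.1)·(-5)] / -1700 = -0.0008824
∂h/∂y = [(-60)·(-0.1) − (-100)·(+0.1)] / -1700 = -0.009412
Flow = −∇h = (+0.0008824 east, +0.009412 north), which points north.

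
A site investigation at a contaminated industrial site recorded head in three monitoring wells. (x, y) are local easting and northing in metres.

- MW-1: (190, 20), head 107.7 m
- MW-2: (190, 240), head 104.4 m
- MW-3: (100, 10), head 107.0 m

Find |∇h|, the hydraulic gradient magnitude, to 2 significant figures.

0.018

Differences from MW-1: to MW-2 (Δx, Δy, Δh) = (0, 220, -3.3); to MW-3 = (-90, -10, -0.7).
Determinant of the coordinate differences = 0·(-10) − (-90)·220 = 19800.
∂h/∂x = [(-3.3)·(-10) − (-0.7)·220] / 19800 = +0.009444
∂h/∂y = [0·(-0.7) − (-90)·(-3.3)] / 19800 = -0.01500
|∇h| = √(0.009444² + -0.01500²) = 0.01773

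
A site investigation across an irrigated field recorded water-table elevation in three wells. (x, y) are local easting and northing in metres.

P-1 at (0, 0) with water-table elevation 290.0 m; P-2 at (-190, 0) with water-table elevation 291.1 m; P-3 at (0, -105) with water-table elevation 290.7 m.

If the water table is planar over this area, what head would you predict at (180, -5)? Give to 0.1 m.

289.0 m

∂h/∂x = (291.1 − 290.0) / (-190 − 0) = -0.005789
∂h/∂y = (290.7 − 290.0) / (-105 − 0) = -0.006667
h(180, -5) = 290.0 + (-0.005789)·(180) + (-0.006667)·(-5) = 290.0 -1.042 +0.033 = 288.991 m.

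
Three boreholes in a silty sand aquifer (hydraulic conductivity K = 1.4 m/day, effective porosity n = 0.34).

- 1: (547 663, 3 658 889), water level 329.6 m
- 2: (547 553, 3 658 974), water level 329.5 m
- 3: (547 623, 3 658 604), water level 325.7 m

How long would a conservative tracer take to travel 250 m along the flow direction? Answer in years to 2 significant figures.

10 years

Taking 1 as reference: 2−1 = (-110, 85, -0.1); 3−1 = (-40, -285, -3.9).
Solve a·Δx + b·Δy = Δh: det = (-110)·(-285) − (-40)·85 = 34750.
∂h/∂x = [(-0.1)·(-285) − (-3.9)·85] / 34750 = +0.01036
∂h/∂y = [(-110)·(-3.9) − (-40)·(-0.1)] / 34750 = +0.01223
|∇h| = √(0.01036² + 0.01223²) = 0.01603
Seepage velocity v = K·i/n = 1.4 × 0.01603 / 0.34 = 0.06601 m/day.
t = 250 / 0.06601 = 3787 days = 10.4 years.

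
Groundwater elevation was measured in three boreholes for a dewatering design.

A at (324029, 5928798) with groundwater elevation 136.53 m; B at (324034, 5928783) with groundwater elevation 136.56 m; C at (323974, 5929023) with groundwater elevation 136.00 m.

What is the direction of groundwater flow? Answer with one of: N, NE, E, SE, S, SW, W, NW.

NE

Differences from A: to B (Δx, Δy, Δh) = (5, -15, +0.03); to C = (-55, 225, -0.53).
Solve a·Δx + b·Δy = Δh: det = 5·225 − (-55)·(-15) = 300.
∂h/∂x = [(+0.03)·225 − (-0.53)·(-15)] / 300 = -0.004000
∂h/∂y = [5·(-0.53) − (-55)·(+0.03)] / 300 = -0.003333
Flow = −∇h = (+0.004000 east, +0.003333 north), which points northeast.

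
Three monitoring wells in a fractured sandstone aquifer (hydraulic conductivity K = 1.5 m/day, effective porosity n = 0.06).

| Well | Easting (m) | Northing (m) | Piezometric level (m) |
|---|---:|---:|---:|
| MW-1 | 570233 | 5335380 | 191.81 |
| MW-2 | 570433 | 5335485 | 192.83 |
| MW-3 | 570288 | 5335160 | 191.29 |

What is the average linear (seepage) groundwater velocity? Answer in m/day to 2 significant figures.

Taking MW-1 as reference: MW-2−MW-1 = (200, 105, +1.02); MW-3−MW-1 = (55, -220, -0.52).
Solve a·Δx + b·Δy = Δh: det = 200·(-220) − 55·105 = -49775.
∂h/∂x = [(+1.02)·(-220) − (-0.52)·105] / -49775 = +0.003411
∂h/∂y = [200·(-0.52) − 55·(+1.02)] / -49775 = +0.003216
|∇h| = √(0.003411² + 0.003216²) = 0.004688
Seepage velocity v = K·i/n = 1.5 × 0.004688 / 0.06 = 0.1172 m/day.

0.12 m/day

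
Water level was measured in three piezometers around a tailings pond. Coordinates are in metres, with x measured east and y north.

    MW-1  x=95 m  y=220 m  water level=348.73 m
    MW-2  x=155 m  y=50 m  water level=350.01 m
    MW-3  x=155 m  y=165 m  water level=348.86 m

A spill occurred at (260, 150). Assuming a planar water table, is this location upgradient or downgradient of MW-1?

Differences from MW-1: to MW-2 (Δx, Δy, Δh) = (60, -170, +1.28); to MW-3 = (60, -55, +0.13).
Solve a·Δx + b·Δy = Δh: det = 60·(-55) − 60·(-170) = 6900.
∂h/∂x = [(+1.28)·(-55) − (+0.13)·(-170)] / 6900 = -0.007000
∂h/∂y = [60·(+0.13) − 60·(+1.28)] / 6900 = -0.010000
Head at (260, 150) = 348.73 + (-0.007000)·(165) + (-0.010000)·(-70) = 348.27 m.
That is lower than the 348.73 m at MW-1, so the point is downgradient.

downgradient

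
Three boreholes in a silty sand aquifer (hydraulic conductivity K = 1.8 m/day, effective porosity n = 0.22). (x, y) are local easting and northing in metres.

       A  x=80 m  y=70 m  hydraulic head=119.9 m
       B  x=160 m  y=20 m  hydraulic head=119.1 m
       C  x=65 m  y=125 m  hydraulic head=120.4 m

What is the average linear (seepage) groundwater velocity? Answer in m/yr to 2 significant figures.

28 m/yr

Three-point gradient (reference A): Δ to B = (80, -50, -0.8), Δ to C = (-15, 55, +0.5).
∂h/∂x = -0.005205, ∂h/∂y = +0.007671 (det = 3650).
|∇h| = √(-0.005205² + 0.007671²) = 0.00927
Seepage velocity v = K·i/n = 1.8 × 0.00927 / 0.22 = 0.07585 m/day = 27.7 m/yr.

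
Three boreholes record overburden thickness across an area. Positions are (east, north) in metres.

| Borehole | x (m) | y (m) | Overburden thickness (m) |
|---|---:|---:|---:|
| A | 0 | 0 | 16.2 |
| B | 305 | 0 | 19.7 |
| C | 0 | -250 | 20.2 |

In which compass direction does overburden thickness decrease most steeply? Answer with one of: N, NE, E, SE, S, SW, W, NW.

NW

∂d/∂x = (19.7 − 16.2) / (305 − 0) = +0.01148
∂d/∂y = (20.2 − 16.2) / (-250 − 0) = -0.01600
Steepest decrease is along −∇f = (-0.01148 E, +0.01600 N) → northwest.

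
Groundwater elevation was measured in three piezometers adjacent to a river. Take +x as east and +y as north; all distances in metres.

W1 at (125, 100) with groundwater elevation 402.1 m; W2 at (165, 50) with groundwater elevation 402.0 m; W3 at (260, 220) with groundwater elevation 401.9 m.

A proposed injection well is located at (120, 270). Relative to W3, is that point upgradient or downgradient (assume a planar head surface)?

upgradient

Taking W1 as reference: W2−W1 = (40, -50, -0.1); W3−W1 = (135, 120, -0.2).
Solve a·Δx + b·Δy = Δh: det = 40·120 − 135·(-50) = 11550.
∂h/∂x = [(-0.1)·120 − (-0.2)·(-50)] / 11550 = -0.001905
∂h/∂y = [40·(-0.2) − 135·(-0.1)] / 11550 = +0.0004762
Head at (120, 270) = 402.1 + (-0.001905)·(-5) + (+0.0004762)·(170) = 402.19 m.
That is higher than the 401.9 m at W3, so the point is upgradient.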